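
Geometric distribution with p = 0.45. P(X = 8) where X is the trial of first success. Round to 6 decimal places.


P = (1-p)^(k-1) * p
(1-p)^(k-1) = 0.55^7 ≈ 0.01522435
P = 0.01522435 * 0.45 ≈ 0.006850959

0.006851


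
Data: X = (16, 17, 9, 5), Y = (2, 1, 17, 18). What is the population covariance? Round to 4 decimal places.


Cov = (1/n)*sum((xi-xbar)(yi-ybar))
n = 4, xbar = 47/4 = 11.75, ybar = 38/4 = 9.5
sum((xi-xbar)(yi-ybar)) = -154.5
Cov = -154.5 / 4 = -38.625

-38.6250


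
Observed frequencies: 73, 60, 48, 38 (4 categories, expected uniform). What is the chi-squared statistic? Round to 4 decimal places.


chi2 = sum((O-E)^2/E), E = total/4
total = 219, E = 219/4 = 54.75
(73 - 54.75)^2 / 54.75 = 333.0625 / 54.75 = 73/12 ≈ 6.083333
(60 - 54.75)^2 / 54.75 = 27.5625 / 54.75 = 147/292 ≈ 0.503425
(48 - 54.75)^2 / 54.75 = 45.5625 / 54.75 = 243/292 ≈ 0.832192
(38 - 54.75)^2 / 54.75 = 280.5625 / 54.75 = 4489/876 ≈ 5.124429
chi2 = 2747/219 ≈ 12.543379

12.5434


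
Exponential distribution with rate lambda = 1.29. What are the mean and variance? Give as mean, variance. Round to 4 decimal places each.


mean = 1/lam, var = 1/lam^2
mean = 1 / 1.29 = 100/129 ≈ 0.775194
lam^2 = 1.29^2 = 1.6641
var = 1 / 1.6641 ≈ 0.600925

0.7752, 0.6009


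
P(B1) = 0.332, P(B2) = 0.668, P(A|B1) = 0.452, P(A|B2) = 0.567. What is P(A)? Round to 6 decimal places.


P(A) = P(A|B1)*P(B1) + P(A|B2)*P(B2)
P(A|B1)*P(B1) = 0.452 * 0.332 = 0.150064
P(A|B2)*P(B2) = 0.567 * 0.668 = 0.378756
P(A) = 0.150064 + 0.378756 = 0.52882

0.528820


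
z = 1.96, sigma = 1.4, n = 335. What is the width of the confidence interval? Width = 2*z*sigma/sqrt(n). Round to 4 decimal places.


width = 2*z*sigma/sqrt(n)
2*z*sigma = 2 * 1.96 * 1.4 = 5.488
sqrt(335) ≈ 18.303005
width = 5.488 / 18.303005 ≈ 0.299841

0.2998


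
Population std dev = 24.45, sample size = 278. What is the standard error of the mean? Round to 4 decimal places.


SE = sigma / sqrt(n)
sqrt(278) ≈ 16.673332
SE = 24.45 / 16.673332 ≈ 1.466414

1.4664


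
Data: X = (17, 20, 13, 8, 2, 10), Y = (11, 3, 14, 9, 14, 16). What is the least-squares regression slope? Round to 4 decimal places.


b = sum((xi-xbar)(yi-ybar)) / sum((xi-xbar)^2)
n = 6, xbar = 70/6 = 35/3 ≈ 11.666667, ybar = 67/6 ≈ 11.166667
Sxy = sum((xi-xbar)(yi-ybar)) = -278/3 ≈ -92.666667
Sxx = sum((xi-xbar)^2) = 628/3 ≈ 209.333333
b = Sxy / Sxx = -139/314 ≈ -0.442675

-0.4427


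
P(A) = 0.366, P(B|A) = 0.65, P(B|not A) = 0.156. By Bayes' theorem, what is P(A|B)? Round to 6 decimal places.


P(A|B) = P(B|A)*P(A) / P(B), P(B) = P(B|A)*P(A) + P(B|not A)*P(not A)
P(B|A)*P(A) = 0.65 * 0.366 = 0.2379
P(B|not A)*P(not A) = 0.156 * 0.634 = 0.098904
P(B) = 0.2379 + 0.098904 = 0.336804
P(A|B) = 0.2379 / 0.336804 = 1525/2159 ≈ 0.70634553

0.706346


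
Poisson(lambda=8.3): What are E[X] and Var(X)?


E[X] = Var(X) = lambda = 8.3

8.3, 8.3


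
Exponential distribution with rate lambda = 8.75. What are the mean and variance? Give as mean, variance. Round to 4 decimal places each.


mean = 1/lam, var = 1/lam^2
mean = 1 / 8.75 = 4/35 ≈ 0.114286
lam^2 = 8.75^2 = 76.5625
var = 1 / 76.5625 = 16/1225 ≈ 0.013061

0.1143, 0.0131


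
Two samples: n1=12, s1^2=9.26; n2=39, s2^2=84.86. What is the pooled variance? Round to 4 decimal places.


sp^2 = ((n1-1)*s1^2 + (n2-1)*s2^2)/(n1+n2-2)
(n1-1)*s1^2 = 11 * 9.26 = 101.86
(n2-1)*s2^2 = 38 * 84.86 = 3224.68
numerator = 101.86 + 3224.68 = 3326.54
n1+n2-2 = 49
sp^2 = 3326.54 / 49 = 23761/350 ≈ 67.888571

67.8886


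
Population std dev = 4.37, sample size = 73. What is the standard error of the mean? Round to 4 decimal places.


SE = sigma / sqrt(n)
sqrt(73) ≈ 8.544004
SE = 4.37 / 8.544004 ≈ 0.511470

0.5115


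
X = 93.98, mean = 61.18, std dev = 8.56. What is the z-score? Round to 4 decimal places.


z = (X - mu) / sigma
X - mu = 93.98 - 61.18 = 32.8
z = 32.8 / 8.56 = 410/107 ≈ 3.831776

3.8318


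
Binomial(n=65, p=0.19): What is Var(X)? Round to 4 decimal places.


Var = n*p*(1-p) = 65 * 0.19 * 0.81 = 10.0035

10.0035


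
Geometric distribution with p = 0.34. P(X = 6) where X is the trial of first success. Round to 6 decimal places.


P = (1-p)^(k-1) * p
(1-p)^(k-1) = 0.66^5 ≈ 0.1252333
P = 0.1252333 * 0.34 ≈ 0.04257931

0.042579


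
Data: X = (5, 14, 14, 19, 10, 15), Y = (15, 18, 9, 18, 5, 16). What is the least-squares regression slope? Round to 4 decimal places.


b = sum((xi-xbar)(yi-ybar)) / sum((xi-xbar)^2)
n = 6, xbar = 77/6 ≈ 12.833333, ybar = 81/6 = 13.5
Sxy = sum((xi-xbar)(yi-ybar)) = 45.5
Sxx = sum((xi-xbar)^2) = 689/6 ≈ 114.833333
b = Sxy / Sxx = 21/53 ≈ 0.396226

0.3962


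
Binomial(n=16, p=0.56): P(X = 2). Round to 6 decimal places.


P = C(n,k) * p^k * (1-p)^(n-k)
C(16,2) = 120
p^k = 0.56^2 = 0.3136
(1-p)^(n-k) = 0.44^14 ≈ 0.00001019383
P = 120 * 0.3136 * 0.00001019383 ≈ 0.000384

0.000384


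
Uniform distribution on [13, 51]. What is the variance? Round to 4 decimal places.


Var = (b-a)^2 / 12
(b-a)^2 = (51 - 13)^2 = 1444
Var = 1444/12 ≈ 120.333333

120.3333


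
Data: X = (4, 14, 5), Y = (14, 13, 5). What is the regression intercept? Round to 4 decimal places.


a = ybar - b*xbar, where b = sum((xi-xbar)(yi-ybar)) / sum((xi-xbar)^2)
n = 3, xbar = 23/3 ≈ 7.666667, ybar = 32/3 ≈ 10.666667
Sxy = sum((xi-xbar)(yi-ybar)) = 53/3 ≈ 17.666667
Sxx = sum((xi-xbar)^2) = 182/3 ≈ 60.666667
b = Sxy / Sxx = 53/182 ≈ 0.291209
a = 10.666667 - 0.291209 * 7.666667 = 1535/182 ≈ 8.434066

8.4341


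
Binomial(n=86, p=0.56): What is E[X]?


E[X] = n*p = 86 * 0.56 = 48.16

48.16


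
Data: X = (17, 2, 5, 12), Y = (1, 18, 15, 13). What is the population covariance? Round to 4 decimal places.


Cov = (1/n)*sum((xi-xbar)(yi-ybar))
n = 4, xbar = 36/4 = 9, ybar = 47/4 = 11.75
sum((xi-xbar)(yi-ybar)) = -139
Cov = -139 / 4 = -34.75

-34.7500


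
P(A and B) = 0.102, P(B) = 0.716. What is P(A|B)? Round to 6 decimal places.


P(A|B) = P(A and B) / P(B) = 0.102 / 0.716 = 51/358 ≈ 0.14245810

0.142458


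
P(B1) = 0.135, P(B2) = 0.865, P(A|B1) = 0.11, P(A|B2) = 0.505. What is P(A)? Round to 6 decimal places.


P(A) = P(A|B1)*P(B1) + P(A|B2)*P(B2)
P(A|B1)*P(B1) = 0.11 * 0.135 = 0.01485
P(A|B2)*P(B2) = 0.505 * 0.865 = 0.436825
P(A) = 0.01485 + 0.436825 = 0.451675

0.451675


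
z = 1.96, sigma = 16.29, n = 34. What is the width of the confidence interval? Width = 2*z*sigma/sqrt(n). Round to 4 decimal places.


width = 2*z*sigma/sqrt(n)
2*z*sigma = 2 * 1.96 * 16.29 = 63.8568
sqrt(34) ≈ 5.830952
width = 63.8568 / 5.830952 ≈ 10.951351

10.9514


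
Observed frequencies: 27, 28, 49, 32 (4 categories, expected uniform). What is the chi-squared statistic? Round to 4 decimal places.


chi2 = sum((O-E)^2/E), E = total/4
total = 136, E = 136/4 = 34
(27 - 34)^2 / 34 = 49 / 34 = 49/34 ≈ 1.441176
(28 - 34)^2 / 34 = 36 / 34 = 18/17 ≈ 1.058824
(49 - 34)^2 / 34 = 225 / 34 = 225/34 ≈ 6.617647
(32 - 34)^2 / 34 = 4 / 34 = 2/17 ≈ 0.117647
chi2 = 157/17 ≈ 9.235294

9.2353


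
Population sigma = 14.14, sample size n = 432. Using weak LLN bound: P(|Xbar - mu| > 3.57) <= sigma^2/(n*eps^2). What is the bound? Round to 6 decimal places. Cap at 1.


bound = min(1, sigma^2/(n*eps^2))
sigma^2 = 14.14^2 = 199.9396
n*eps^2 = 432 * 3.57^2 = 432 * 12.7449 = 5505.7968
sigma^2/(n*eps^2) = 199.9396 / 5505.7968 ≈ 0.03631438

0.036314


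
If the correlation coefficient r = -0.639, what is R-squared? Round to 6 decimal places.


R^2 = r^2 = (-0.639)^2 = 0.408321

0.408321


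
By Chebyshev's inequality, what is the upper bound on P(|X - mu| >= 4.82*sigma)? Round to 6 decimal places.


P <= 1/k^2
k^2 = 4.82^2 = 23.2324
1/k^2 = 1 / 23.2324 ≈ 0.04304334

0.043043


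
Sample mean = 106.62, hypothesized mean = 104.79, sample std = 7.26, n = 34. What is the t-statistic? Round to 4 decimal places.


t = (xbar - mu0) / (s/sqrt(n))
xbar - mu0 = 106.62 - 104.79 = 1.83
sqrt(34) ≈ 5.83095189
s/sqrt(n) = 7.26 / 5.83095189 ≈ 1.24507973
t = 1.83 / 1.24507973 ≈ 1.469785

1.4698


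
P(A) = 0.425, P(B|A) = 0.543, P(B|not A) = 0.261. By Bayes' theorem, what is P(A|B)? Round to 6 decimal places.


P(A|B) = P(B|A)*P(A) / P(B), P(B) = P(B|A)*P(A) + P(B|not A)*P(not A)
P(B|A)*P(A) = 0.543 * 0.425 = 0.230775
P(B|not A)*P(not A) = 0.261 * 0.575 = 0.150075
P(B) = 0.230775 + 0.150075 = 0.38085
P(A|B) = 0.230775 / 0.38085 = 3077/5078 ≈ 0.60594722

0.605947


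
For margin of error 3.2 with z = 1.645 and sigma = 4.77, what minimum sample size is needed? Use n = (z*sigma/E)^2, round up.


z*sigma/E = 1.645 * 4.77 / 3.2 ≈ 2.452078
(z*sigma/E)^2 ≈ 6.012687
round up: n = 7

7


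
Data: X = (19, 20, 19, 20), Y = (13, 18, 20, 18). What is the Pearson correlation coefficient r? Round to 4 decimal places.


r = sum((xi-xbar)(yi-ybar)) / sqrt(sum((xi-xbar)^2) * sum((yi-ybar)^2))
n = 4, xbar = 78/4 = 19.5, ybar = 69/4 = 17.25
Sxy = sum((xi-xbar)(yi-ybar)) = 1.5
Sxx = sum((xi-xbar)^2) = 1
Syy = sum((yi-ybar)^2) = 26.75
sqrt(Sxx*Syy) ≈ 5.172040
r = Sxy / sqrt(Sxx*Syy) = 1.5 / 5.172040 ≈ 0.290021

0.2900


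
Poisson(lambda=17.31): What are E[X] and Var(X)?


E[X] = Var(X) = lambda = 17.31

17.31, 17.31


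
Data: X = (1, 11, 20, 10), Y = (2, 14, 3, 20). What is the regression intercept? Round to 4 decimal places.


a = ybar - b*xbar, where b = sum((xi-xbar)(yi-ybar)) / sum((xi-xbar)^2)
n = 4, xbar = 42/4 = 10.5, ybar = 39/4 = 9.75
Sxy = sum((xi-xbar)(yi-ybar)) = 6.5
Sxx = sum((xi-xbar)^2) = 181
b = Sxy / Sxx = 13/362 ≈ 0.035912
a = 9.75 - 0.035912 * 10.5 = 3393/362 ≈ 9.372928

9.3729


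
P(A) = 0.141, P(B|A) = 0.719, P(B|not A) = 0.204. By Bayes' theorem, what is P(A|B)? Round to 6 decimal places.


P(A|B) = P(B|A)*P(A) / P(B), P(B) = P(B|A)*P(A) + P(B|not A)*P(not A)
P(B|A)*P(A) = 0.719 * 0.141 = 0.101379
P(B|not A)*P(not A) = 0.204 * 0.859 = 0.175236
P(B) = 0.101379 + 0.175236 = 0.276615
P(A|B) = 0.101379 / 0.276615 ≈ 0.36649856

0.366499


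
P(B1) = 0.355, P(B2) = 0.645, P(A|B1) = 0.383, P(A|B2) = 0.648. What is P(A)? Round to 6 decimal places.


P(A) = P(A|B1)*P(B1) + P(A|B2)*P(B2)
P(A|B1)*P(B1) = 0.383 * 0.355 = 0.135965
P(A|B2)*P(B2) = 0.648 * 0.645 = 0.41796
P(A) = 0.135965 + 0.41796 = 0.553925

0.553925


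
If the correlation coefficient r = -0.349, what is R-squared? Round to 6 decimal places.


R^2 = r^2 = (-0.349)^2 = 0.121801

0.121801


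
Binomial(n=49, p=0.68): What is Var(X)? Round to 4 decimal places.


Var = n*p*(1-p) = 49 * 0.68 * 0.32 = 10.6624

10.6624


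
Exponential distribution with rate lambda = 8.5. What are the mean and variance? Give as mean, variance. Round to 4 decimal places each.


mean = 1/lam, var = 1/lam^2
mean = 1 / 8.5 = 2/17 ≈ 0.117647
lam^2 = 8.5^2 = 72.25
var = 1 / 72.25 = 4/289 ≈ 0.013841

0.1176, 0.0138


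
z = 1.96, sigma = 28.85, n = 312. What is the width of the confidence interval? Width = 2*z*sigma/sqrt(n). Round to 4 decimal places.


width = 2*z*sigma/sqrt(n)
2*z*sigma = 2 * 1.96 * 28.85 = 113.092
sqrt(312) ≈ 17.663522
width = 113.092 / 17.663522 ≈ 6.402574

6.4026


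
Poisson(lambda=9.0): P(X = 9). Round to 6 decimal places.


P = e^(-lam) * lam^k / k!
e^(-9.0) ≈ 0.0001234098
lam^k = 9.0^9 = 387420489
k! = 9! = 362880
P = 0.0001234098 * 387420489 / 362880 ≈ 0.131756

0.131756


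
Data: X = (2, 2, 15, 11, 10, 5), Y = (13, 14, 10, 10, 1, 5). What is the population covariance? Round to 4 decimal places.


Cov = (1/n)*sum((xi-xbar)(yi-ybar))
n = 6, xbar = 45/6 = 7.5, ybar = 53/6 ≈ 8.833333
sum((xi-xbar)(yi-ybar)) = -48.5
Cov = -48.5 / 6 = -97/12 ≈ -8.083333

-8.0833


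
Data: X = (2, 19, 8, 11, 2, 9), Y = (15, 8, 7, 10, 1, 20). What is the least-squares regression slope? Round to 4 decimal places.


b = sum((xi-xbar)(yi-ybar)) / sum((xi-xbar)^2)
n = 6, xbar = 51/6 = 8.5, ybar = 61/6 ≈ 10.166667
Sxy = sum((xi-xbar)(yi-ybar)) = 11.5
Sxx = sum((xi-xbar)^2) = 201.5
b = Sxy / Sxx = 23/403 ≈ 0.057072

0.0571


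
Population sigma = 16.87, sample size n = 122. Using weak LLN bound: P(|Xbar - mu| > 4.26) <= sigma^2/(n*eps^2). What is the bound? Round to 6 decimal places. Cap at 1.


bound = min(1, sigma^2/(n*eps^2))
sigma^2 = 16.87^2 = 284.5969
n*eps^2 = 122 * 4.26^2 = 122 * 18.1476 = 2214.0072
sigma^2/(n*eps^2) = 284.5969 / 2214.0072 ≈ 0.12854380

0.128544


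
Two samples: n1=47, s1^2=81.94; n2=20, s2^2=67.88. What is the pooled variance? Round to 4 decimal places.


sp^2 = ((n1-1)*s1^2 + (n2-1)*s2^2)/(n1+n2-2)
(n1-1)*s1^2 = 46 * 81.94 = 3769.24
(n2-1)*s2^2 = 19 * 67.88 = 1289.72
numerator = 3769.24 + 1289.72 = 5058.96
n1+n2-2 = 65
sp^2 = 5058.96 / 65 = 126474/1625 ≈ 77.830154

77.8302


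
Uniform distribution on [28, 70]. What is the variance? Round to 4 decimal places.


Var = (b-a)^2 / 12
(b-a)^2 = (70 - 28)^2 = 1764
Var = 1764/12 = 147

147.0000


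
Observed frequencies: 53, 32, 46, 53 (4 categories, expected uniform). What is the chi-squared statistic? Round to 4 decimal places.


chi2 = sum((O-E)^2/E), E = total/4
total = 184, E = 184/4 = 46
(53 - 46)^2 / 46 = 49 / 46 = 49/46 ≈ 1.065217
(32 - 46)^2 / 46 = 196 / 46 = 98/23 ≈ 4.260870
(46 - 46)^2 / 46 = 0 / 46 = 0
(53 - 46)^2 / 46 = 49 / 46 = 49/46 ≈ 1.065217
chi2 = 147/23 ≈ 6.391304

6.3913


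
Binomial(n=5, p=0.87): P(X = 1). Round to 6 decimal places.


P = C(n,k) * p^k * (1-p)^(n-k)
C(5,1) = 5
p^k = 0.87^1 = 0.87
(1-p)^(n-k) = 0.13^4 = 0.00028561
P = 5 * 0.87 * 0.00028561 ≈ 0.001242

0.001242


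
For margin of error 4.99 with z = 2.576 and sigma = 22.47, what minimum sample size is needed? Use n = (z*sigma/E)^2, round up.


z*sigma/E = 2.576 * 22.47 / 4.99 ≈ 11.599743
(z*sigma/E)^2 ≈ 134.554049
round up: n = 135

135


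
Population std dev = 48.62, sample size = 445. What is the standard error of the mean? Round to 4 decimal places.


SE = sigma / sqrt(n)
sqrt(445) ≈ 21.095023
SE = 48.62 / 21.095023 ≈ 2.304809

2.3048


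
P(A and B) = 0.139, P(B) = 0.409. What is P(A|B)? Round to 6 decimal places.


P(A|B) = P(A and B) / P(B) = 0.139 / 0.409 = 139/409 ≈ 0.33985330

0.339853


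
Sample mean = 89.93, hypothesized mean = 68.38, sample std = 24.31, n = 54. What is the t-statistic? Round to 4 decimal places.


t = (xbar - mu0) / (s/sqrt(n))
xbar - mu0 = 89.93 - 68.38 = 21.55
sqrt(54) ≈ 7.34846923
s/sqrt(n) = 24.31 / 7.34846923 ≈ 3.30817198
t = 21.55 / 3.30817198 ≈ 6.514172

6.5142


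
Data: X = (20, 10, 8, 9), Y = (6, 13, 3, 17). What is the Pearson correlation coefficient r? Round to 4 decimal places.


r = sum((xi-xbar)(yi-ybar)) / sqrt(sum((xi-xbar)^2) * sum((yi-ybar)^2))
n = 4, xbar = 47/4 = 11.75, ybar = 39/4 = 9.75
Sxy = sum((xi-xbar)(yi-ybar)) = -31.25
Sxx = sum((xi-xbar)^2) = 92.75
Syy = sum((yi-ybar)^2) = 122.75
sqrt(Sxx*Syy) ≈ 106.700808
r = Sxy / sqrt(Sxx*Syy) = -31.25 / 106.700808 ≈ -0.292875

-0.2929


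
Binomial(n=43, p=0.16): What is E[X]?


E[X] = n*p = 43 * 0.16 = 6.88

6.88


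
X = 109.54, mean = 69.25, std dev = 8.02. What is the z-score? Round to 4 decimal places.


z = (X - mu) / sigma
X - mu = 109.54 - 69.25 = 40.29
z = 40.29 / 8.02 = 4029/802 ≈ 5.023691

5.0237


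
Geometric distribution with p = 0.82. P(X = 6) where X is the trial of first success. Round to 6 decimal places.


P = (1-p)^(k-1) * p
(1-p)^(k-1) = 0.18^5 = 0.0001889568
P = 0.0001889568 * 0.82 ≈ 0.0001549446

0.000155


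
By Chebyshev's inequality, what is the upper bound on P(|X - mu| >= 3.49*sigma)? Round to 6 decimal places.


P <= 1/k^2
k^2 = 3.49^2 = 12.1801
1/k^2 = 1 / 12.1801 ≈ 0.08210113

0.082101


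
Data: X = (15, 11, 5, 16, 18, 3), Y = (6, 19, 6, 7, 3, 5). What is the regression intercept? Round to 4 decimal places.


a = ybar - b*xbar, where b = sum((xi-xbar)(yi-ybar)) / sum((xi-xbar)^2)
n = 6, xbar = 68/6 = 34/3 ≈ 11.333333, ybar = 46/6 = 23/3 ≈ 7.666667
Sxy = sum((xi-xbar)(yi-ybar)) = -34/3 ≈ -11.333333
Sxx = sum((xi-xbar)^2) = 568/3 ≈ 189.333333
b = Sxy / Sxx = -17/284 ≈ -0.059859
a = 7.666667 - (-0.059859) * 11.333333 = 1185/142 ≈ 8.345070

8.3451


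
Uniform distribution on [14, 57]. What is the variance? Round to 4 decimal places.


Var = (b-a)^2 / 12
(b-a)^2 = (57 - 14)^2 = 1849
Var = 1849/12 ≈ 154.083333

154.0833


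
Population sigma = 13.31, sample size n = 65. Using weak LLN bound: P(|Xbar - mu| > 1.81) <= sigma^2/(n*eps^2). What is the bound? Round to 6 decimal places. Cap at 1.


bound = min(1, sigma^2/(n*eps^2))
sigma^2 = 13.31^2 = 177.1561
n*eps^2 = 65 * 1.81^2 = 65 * 3.2761 = 212.9465
sigma^2/(n*eps^2) = 177.1561 / 212.9465 ≈ 0.83192774

0.831928


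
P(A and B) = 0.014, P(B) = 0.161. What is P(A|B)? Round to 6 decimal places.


P(A|B) = P(A and B) / P(B) = 0.014 / 0.161 = 2/23 ≈ 0.08695652

0.086957


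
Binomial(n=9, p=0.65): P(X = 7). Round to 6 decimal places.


P = C(n,k) * p^k * (1-p)^(n-k)
C(9,7) = 36
p^k = 0.65^7 ≈ 0.04902228
(1-p)^(n-k) = 0.35^2 = 0.1225
P = 36 * 0.04902228 * 0.1225 ≈ 0.216188

0.216188


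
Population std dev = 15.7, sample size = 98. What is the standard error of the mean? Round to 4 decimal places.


SE = sigma / sqrt(n)
sqrt(98) ≈ 9.899495
SE = 15.7 / 9.899495 ≈ 1.585939

1.5859


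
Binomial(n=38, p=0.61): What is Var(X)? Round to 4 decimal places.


Var = n*p*(1-p) = 38 * 0.61 * 0.39 = 9.0402

9.0402


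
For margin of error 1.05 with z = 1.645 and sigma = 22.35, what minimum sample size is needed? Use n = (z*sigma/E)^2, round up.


z*sigma/E = 1.645 * 22.35 / 1.05 = 35.015
(z*sigma/E)^2 = 1226.050225
round up: n = 1227

1227


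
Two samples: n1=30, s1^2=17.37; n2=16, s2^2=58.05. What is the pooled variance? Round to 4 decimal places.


sp^2 = ((n1-1)*s1^2 + (n2-1)*s2^2)/(n1+n2-2)
(n1-1)*s1^2 = 29 * 17.37 = 503.73
(n2-1)*s2^2 = 15 * 58.05 = 870.75
numerator = 503.73 + 870.75 = 1374.48
n1+n2-2 = 44
sp^2 = 1374.48 / 44 = 17181/550 ≈ 31.238182

31.2382


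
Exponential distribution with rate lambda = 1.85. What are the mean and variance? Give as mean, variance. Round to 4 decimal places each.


mean = 1/lam, var = 1/lam^2
mean = 1 / 1.85 = 20/37 ≈ 0.540541
lam^2 = 1.85^2 = 3.4225
var = 1 / 3.4225 = 400/1369 ≈ 0.292184

0.5405, 0.2922


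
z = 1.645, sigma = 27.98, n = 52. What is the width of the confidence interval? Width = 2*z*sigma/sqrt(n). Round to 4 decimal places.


width = 2*z*sigma/sqrt(n)
2*z*sigma = 2 * 1.645 * 27.98 = 92.0542
sqrt(52) ≈ 7.211103
width = 92.0542 / 7.211103 ≈ 12.765621

12.7656


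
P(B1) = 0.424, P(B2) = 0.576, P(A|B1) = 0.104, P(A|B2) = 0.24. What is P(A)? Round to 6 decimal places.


P(A) = P(A|B1)*P(B1) + P(A|B2)*P(B2)
P(A|B1)*P(B1) = 0.104 * 0.424 = 0.044096
P(A|B2)*P(B2) = 0.24 * 0.576 = 0.13824
P(A) = 0.044096 + 0.13824 = 0.182336

0.182336


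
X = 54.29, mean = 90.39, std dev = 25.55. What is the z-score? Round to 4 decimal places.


z = (X - mu) / sigma
X - mu = 54.29 - 90.39 = -36.1
z = -36.1 / 25.55 = -722/511 ≈ -1.412916

-1.4129


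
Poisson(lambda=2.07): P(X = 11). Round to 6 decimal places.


P = e^(-lam) * lam^k / k!
e^(-2.07) ≈ 0.1261858
lam^k = 2.07^11 ≈ 2990.017981
k! = 11! = 39916800
P = 0.1261858 * 2990.017981 / 39916800 ≈ 0.000009

0.000009


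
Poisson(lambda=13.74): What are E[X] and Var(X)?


E[X] = Var(X) = lambda = 13.74

13.74, 13.74


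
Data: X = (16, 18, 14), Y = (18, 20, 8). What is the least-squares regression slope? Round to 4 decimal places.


b = sum((xi-xbar)(yi-ybar)) / sum((xi-xbar)^2)
n = 3, xbar = 48/3 = 16, ybar = 46/3 ≈ 15.333333
Sxy = sum((xi-xbar)(yi-ybar)) = 24
Sxx = sum((xi-xbar)^2) = 8
b = Sxy / Sxx = 3

3.0000


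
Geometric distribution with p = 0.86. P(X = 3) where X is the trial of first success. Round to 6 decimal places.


P = (1-p)^(k-1) * p
(1-p)^(k-1) = 0.14^2 = 0.0196
P = 0.0196 * 0.86 = 0.016856

0.016856


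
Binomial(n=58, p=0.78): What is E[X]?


E[X] = n*p = 58 * 0.78 = 45.24

45.24


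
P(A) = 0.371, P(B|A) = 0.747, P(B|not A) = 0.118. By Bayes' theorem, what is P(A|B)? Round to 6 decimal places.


P(A|B) = P(B|A)*P(A) / P(B), P(B) = P(B|A)*P(A) + P(B|not A)*P(not A)
P(B|A)*P(A) = 0.747 * 0.371 = 0.277137
P(B|not A)*P(not A) = 0.118 * 0.629 = 0.074222
P(B) = 0.277137 + 0.074222 = 0.351359
P(A|B) = 0.277137 / 0.351359 ≈ 0.78875737

0.788757


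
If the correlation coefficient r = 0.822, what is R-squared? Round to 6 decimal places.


R^2 = r^2 = (0.822)^2 = 0.675684

0.675684


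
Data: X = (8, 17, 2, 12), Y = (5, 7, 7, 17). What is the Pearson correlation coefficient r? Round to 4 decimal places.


r = sum((xi-xbar)(yi-ybar)) / sqrt(sum((xi-xbar)^2) * sum((yi-ybar)^2))
n = 4, xbar = 39/4 = 9.75, ybar = 36/4 = 9
Sxy = sum((xi-xbar)(yi-ybar)) = 26
Sxx = sum((xi-xbar)^2) = 120.75
Syy = sum((yi-ybar)^2) = 88
sqrt(Sxx*Syy) ≈ 103.082491
r = Sxy / sqrt(Sxx*Syy) = 26 / 103.082491 ≈ 0.252225

0.2522


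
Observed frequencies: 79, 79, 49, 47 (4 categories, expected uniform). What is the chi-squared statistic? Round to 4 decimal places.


chi2 = sum((O-E)^2/E), E = total/4
total = 254, E = 254/4 = 63.5
(79 - 63.5)^2 / 63.5 = 240.25 / 63.5 = 961/254 ≈ 3.783465
(79 - 63.5)^2 / 63.5 = 240.25 / 63.5 = 961/254 ≈ 3.783465
(49 - 63.5)^2 / 63.5 = 210.25 / 63.5 = 841/254 ≈ 3.311024
(47 - 63.5)^2 / 63.5 = 272.25 / 63.5 = 1089/254 ≈ 4.287402
chi2 = 1926/127 ≈ 15.165354

15.1654


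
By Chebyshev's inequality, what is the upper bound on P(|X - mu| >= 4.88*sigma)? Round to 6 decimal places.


P <= 1/k^2
k^2 = 4.88^2 = 23.8144
1/k^2 = 1 / 23.8144 ≈ 0.04199140

0.041991


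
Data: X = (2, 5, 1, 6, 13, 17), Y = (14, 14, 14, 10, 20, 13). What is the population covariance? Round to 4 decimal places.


Cov = (1/n)*sum((xi-xbar)(yi-ybar))
n = 6, xbar = 44/6 = 22/3 ≈ 7.333333, ybar = 85/6 ≈ 14.166667
sum((xi-xbar)(yi-ybar)) = 89/3 ≈ 29.666667
Cov = 29.666667 / 6 = 89/18 ≈ 4.944444

4.9444


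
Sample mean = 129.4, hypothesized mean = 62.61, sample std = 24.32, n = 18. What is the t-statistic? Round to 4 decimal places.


t = (xbar - mu0) / (s/sqrt(n))
xbar - mu0 = 129.4 - 62.61 = 66.79
sqrt(18) ≈ 4.24264069
s/sqrt(n) = 24.32 / 4.24264069 ≈ 5.73227897
t = 66.79 / 5.73227897 ≈ 11.651561

11.6516


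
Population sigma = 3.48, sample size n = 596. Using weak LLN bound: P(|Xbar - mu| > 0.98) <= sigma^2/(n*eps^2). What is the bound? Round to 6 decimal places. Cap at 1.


bound = min(1, sigma^2/(n*eps^2))
sigma^2 = 3.48^2 = 12.1104
n*eps^2 = 596 * 0.98^2 = 596 * 0.9604 = 572.3984
sigma^2/(n*eps^2) = 12.1104 / 572.3984 ≈ 0.02115729

0.021157


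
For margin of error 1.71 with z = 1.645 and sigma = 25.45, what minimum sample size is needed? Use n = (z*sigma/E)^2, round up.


z*sigma/E = 1.645 * 25.45 / 1.71 = 167461/6840 ≈ 24.482602
(z*sigma/E)^2 ≈ 599.397817
round up: n = 600

600


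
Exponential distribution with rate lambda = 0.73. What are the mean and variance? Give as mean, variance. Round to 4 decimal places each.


mean = 1/lam, var = 1/lam^2
mean = 1 / 0.73 = 100/73 ≈ 1.369863
lam^2 = 0.73^2 = 0.5329
var = 1 / 0.5329 = 10000/5329 ≈ 1.876525

1.3699, 1.8765


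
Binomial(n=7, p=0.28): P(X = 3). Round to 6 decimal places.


P = C(n,k) * p^k * (1-p)^(n-k)
C(7,3) = 35
p^k = 0.28^3 = 0.021952
(1-p)^(n-k) = 0.72^4 ≈ 0.2687386
P = 35 * 0.021952 * 0.2687386 ≈ 0.206477

0.206477


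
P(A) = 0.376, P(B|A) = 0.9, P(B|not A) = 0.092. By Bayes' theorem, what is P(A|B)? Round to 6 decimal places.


P(A|B) = P(B|A)*P(A) / P(B), P(B) = P(B|A)*P(A) + P(B|not A)*P(not A)
P(B|A)*P(A) = 0.9 * 0.376 = 0.3384
P(B|not A)*P(not A) = 0.092 * 0.624 = 0.057408
P(B) = 0.3384 + 0.057408 = 0.395808
P(A|B) = 0.3384 / 0.395808 = 3525/4123 ≈ 0.85495998

0.854960


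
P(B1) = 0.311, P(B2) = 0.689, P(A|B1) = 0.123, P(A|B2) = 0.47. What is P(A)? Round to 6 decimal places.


P(A) = P(A|B1)*P(B1) + P(A|B2)*P(B2)
P(A|B1)*P(B1) = 0.123 * 0.311 = 0.038253
P(A|B2)*P(B2) = 0.47 * 0.689 = 0.32383
P(A) = 0.038253 + 0.32383 = 0.362083

0.362083


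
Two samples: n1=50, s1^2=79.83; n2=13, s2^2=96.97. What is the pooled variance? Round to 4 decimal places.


sp^2 = ((n1-1)*s1^2 + (n2-1)*s2^2)/(n1+n2-2)
(n1-1)*s1^2 = 49 * 79.83 = 3911.67
(n2-1)*s2^2 = 12 * 96.97 = 1163.64
numerator = 3911.67 + 1163.64 = 5075.31
n1+n2-2 = 61
sp^2 = 5075.31 / 61 = 507531/6100 ≈ 83.201803

83.2018


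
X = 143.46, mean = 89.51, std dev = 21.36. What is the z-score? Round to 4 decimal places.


z = (X - mu) / sigma
X - mu = 143.46 - 89.51 = 53.95
z = 53.95 / 21.36 = 5395/2136 ≈ 2.525749

2.5257


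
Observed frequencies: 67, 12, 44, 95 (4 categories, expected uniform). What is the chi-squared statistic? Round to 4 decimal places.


chi2 = sum((O-E)^2/E), E = total/4
total = 218, E = 218/4 = 54.5
(67 - 54.5)^2 / 54.5 = 156.25 / 54.5 = 625/218 ≈ 2.866972
(12 - 54.5)^2 / 54.5 = 1806.25 / 54.5 = 7225/218 ≈ 33.142202
(44 - 54.5)^2 / 54.5 = 110.25 / 54.5 = 441/218 ≈ 2.022936
(95 - 54.5)^2 / 54.5 = 1640.25 / 54.5 = 6561/218 ≈ 30.096330
chi2 = 7426/109 ≈ 68.128440

68.1284


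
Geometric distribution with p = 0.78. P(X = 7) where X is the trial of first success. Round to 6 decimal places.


P = (1-p)^(k-1) * p
(1-p)^(k-1) = 0.22^6 ≈ 0.0001133799
P = 0.0001133799 * 0.78 ≈ 0.00008843633

0.000088


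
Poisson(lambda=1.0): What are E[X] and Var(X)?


E[X] = Var(X) = lambda = 1.0

1.0, 1.0


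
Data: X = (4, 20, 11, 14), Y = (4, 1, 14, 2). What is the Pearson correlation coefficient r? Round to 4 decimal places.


r = sum((xi-xbar)(yi-ybar)) / sqrt(sum((xi-xbar)^2) * sum((yi-ybar)^2))
n = 4, xbar = 49/4 = 12.25, ybar = 21/4 = 5.25
Sxy = sum((xi-xbar)(yi-ybar)) = -39.25
Sxx = sum((xi-xbar)^2) = 132.75
Syy = sum((yi-ybar)^2) = 106.75
sqrt(Sxx*Syy) ≈ 119.042272
r = Sxy / sqrt(Sxx*Syy) = -39.25 / 119.042272 ≈ -0.329715

-0.3297


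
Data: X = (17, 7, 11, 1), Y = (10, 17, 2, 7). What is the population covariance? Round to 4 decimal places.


Cov = (1/n)*sum((xi-xbar)(yi-ybar))
n = 4, xbar = 36/4 = 9, ybar = 36/4 = 9
sum((xi-xbar)(yi-ybar)) = -6
Cov = -6 / 4 = -1.5

-1.5000


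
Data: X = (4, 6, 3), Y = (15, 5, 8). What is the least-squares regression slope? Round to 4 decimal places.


b = sum((xi-xbar)(yi-ybar)) / sum((xi-xbar)^2)
n = 3, xbar = 13/3 ≈ 4.333333, ybar = 28/3 ≈ 9.333333
Sxy = sum((xi-xbar)(yi-ybar)) = -22/3 ≈ -7.333333
Sxx = sum((xi-xbar)^2) = 14/3 ≈ 4.666667
b = Sxy / Sxx = -11/7 ≈ -1.571429

-1.5714


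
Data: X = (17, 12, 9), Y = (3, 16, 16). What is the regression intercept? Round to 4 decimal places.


a = ybar - b*xbar, where b = sum((xi-xbar)(yi-ybar)) / sum((xi-xbar)^2)
n = 3, xbar = 38/3 ≈ 12.666667, ybar = 35/3 ≈ 11.666667
Sxy = sum((xi-xbar)(yi-ybar)) = -169/3 ≈ -56.333333
Sxx = sum((xi-xbar)^2) = 98/3 ≈ 32.666667
b = Sxy / Sxx = -169/98 ≈ -1.724490
a = 11.666667 - (-1.724490) * 12.666667 = 1642/49 ≈ 33.510204

33.5102


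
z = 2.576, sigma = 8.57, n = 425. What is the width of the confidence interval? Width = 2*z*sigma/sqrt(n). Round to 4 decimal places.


width = 2*z*sigma/sqrt(n)
2*z*sigma = 2 * 2.576 * 8.57 = 44.15264
sqrt(425) ≈ 20.615528
width = 44.15264 / 20.615528 ≈ 2.141718

2.1417


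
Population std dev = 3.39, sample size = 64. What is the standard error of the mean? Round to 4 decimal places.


SE = sigma / sqrt(n)
sqrt(64) = 8
SE = 3.39 / 8 = 0.42375

0.4238


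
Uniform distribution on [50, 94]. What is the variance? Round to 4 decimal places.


Var = (b-a)^2 / 12
(b-a)^2 = (94 - 50)^2 = 1936
Var = 1936/12 ≈ 161.333333

161.3333


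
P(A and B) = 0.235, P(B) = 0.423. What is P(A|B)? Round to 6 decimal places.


P(A|B) = P(A and B) / P(B) = 0.235 / 0.423 = 5/9 ≈ 0.55555556

0.555556


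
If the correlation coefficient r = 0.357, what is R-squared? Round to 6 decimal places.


R^2 = r^2 = (0.357)^2 = 0.127449

0.127449


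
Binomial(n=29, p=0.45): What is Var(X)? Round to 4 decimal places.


Var = n*p*(1-p) = 29 * 0.45 * 0.55 = 7.1775

7.1775


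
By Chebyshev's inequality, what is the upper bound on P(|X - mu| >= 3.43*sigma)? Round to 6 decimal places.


P <= 1/k^2
k^2 = 3.43^2 = 11.7649
1/k^2 = 1 / 11.7649 ≈ 0.08499860

0.084999


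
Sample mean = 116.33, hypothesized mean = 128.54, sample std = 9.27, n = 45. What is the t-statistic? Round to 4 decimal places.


t = (xbar - mu0) / (s/sqrt(n))
xbar - mu0 = 116.33 - 128.54 = -12.21
sqrt(45) ≈ 6.70820393
s/sqrt(n) = 9.27 / 6.70820393 ≈ 1.38189001
t = -12.21 / 1.38189001 ≈ -8.835725

-8.8357


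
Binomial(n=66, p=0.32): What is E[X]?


E[X] = n*p = 66 * 0.32 = 21.12

21.12


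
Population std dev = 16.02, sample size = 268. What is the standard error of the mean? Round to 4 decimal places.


SE = sigma / sqrt(n)
sqrt(268) ≈ 16.370706
SE = 16.02 / 16.370706 ≈ 0.978577

0.9786


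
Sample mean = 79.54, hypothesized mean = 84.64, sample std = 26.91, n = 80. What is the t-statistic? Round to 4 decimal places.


t = (xbar - mu0) / (s/sqrt(n))
xbar - mu0 = 79.54 - 84.64 = -5.1
sqrt(80) ≈ 8.94427191
s/sqrt(n) = 26.91 / 8.94427191 ≈ 3.00862946
t = -5.1 / 3.00862946 ≈ -1.695124

-1.6951


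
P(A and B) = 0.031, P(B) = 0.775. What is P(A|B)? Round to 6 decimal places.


P(A|B) = P(A and B) / P(B) = 0.031 / 0.775 = 0.04

0.040000


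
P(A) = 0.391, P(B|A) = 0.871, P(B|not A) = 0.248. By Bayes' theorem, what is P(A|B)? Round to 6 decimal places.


P(A|B) = P(B|A)*P(A) / P(B), P(B) = P(B|A)*P(A) + P(B|not A)*P(not A)
P(B|A)*P(A) = 0.871 * 0.391 = 0.340561
P(B|not A)*P(not A) = 0.248 * 0.609 = 0.151032
P(B) = 0.340561 + 0.151032 = 0.491593
P(A|B) = 0.340561 / 0.491593 ≈ 0.69277024

0.692770


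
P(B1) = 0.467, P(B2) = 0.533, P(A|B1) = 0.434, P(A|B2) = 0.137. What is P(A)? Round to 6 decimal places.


P(A) = P(A|B1)*P(B1) + P(A|B2)*P(B2)
P(A|B1)*P(B1) = 0.434 * 0.467 = 0.202678
P(A|B2)*P(B2) = 0.137 * 0.533 = 0.073021
P(A) = 0.202678 + 0.073021 = 0.275699

0.275699


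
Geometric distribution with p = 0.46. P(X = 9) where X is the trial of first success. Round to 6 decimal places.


P = (1-p)^(k-1) * p
(1-p)^(k-1) = 0.54^8 ≈ 0.007230196
P = 0.007230196 * 0.46 ≈ 0.003325890

0.003326


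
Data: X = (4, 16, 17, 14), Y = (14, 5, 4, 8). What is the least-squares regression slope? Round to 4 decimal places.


b = sum((xi-xbar)(yi-ybar)) / sum((xi-xbar)^2)
n = 4, xbar = 51/4 = 12.75, ybar = 31/4 = 7.75
Sxy = sum((xi-xbar)(yi-ybar)) = -79.25
Sxx = sum((xi-xbar)^2) = 106.75
b = Sxy / Sxx = -317/427 ≈ -0.742389

-0.7424


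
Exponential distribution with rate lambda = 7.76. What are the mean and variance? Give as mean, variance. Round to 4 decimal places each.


mean = 1/lam, var = 1/lam^2
mean = 1 / 7.76 = 25/194 ≈ 0.128866
lam^2 = 7.76^2 = 60.2176
var = 1 / 60.2176 ≈ 0.016606

0.1289, 0.0166


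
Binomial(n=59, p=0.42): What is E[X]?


E[X] = n*p = 59 * 0.42 = 24.78

24.78


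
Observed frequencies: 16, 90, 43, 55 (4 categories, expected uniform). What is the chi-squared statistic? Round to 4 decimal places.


chi2 = sum((O-E)^2/E), E = total/4
total = 204, E = 204/4 = 51
(16 - 51)^2 / 51 = 1225 / 51 = 1225/51 ≈ 24.019608
(90 - 51)^2 / 51 = 1521 / 51 = 507/17 ≈ 29.823529
(43 - 51)^2 / 51 = 64 / 51 = 64/51 ≈ 1.254902
(55 - 51)^2 / 51 = 16 / 51 = 16/51 ≈ 0.313725
chi2 = 942/17 ≈ 55.411765

55.4118


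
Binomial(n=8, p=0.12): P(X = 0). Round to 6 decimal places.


P = C(n,k) * p^k * (1-p)^(n-k)
C(8,0) = 1
p^k = 0.12^0 = 1
(1-p)^(n-k) = 0.88^8 ≈ 0.3596345
P = 1 * 1 * 0.3596345 ≈ 0.359635

0.359635


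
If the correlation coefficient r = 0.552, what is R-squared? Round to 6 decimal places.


R^2 = r^2 = (0.552)^2 = 0.304704

0.304704


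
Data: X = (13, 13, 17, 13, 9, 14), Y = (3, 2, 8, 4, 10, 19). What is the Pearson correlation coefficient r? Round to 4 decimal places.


r = sum((xi-xbar)(yi-ybar)) / sqrt(sum((xi-xbar)^2) * sum((yi-ybar)^2))
n = 6, xbar = 79/6 ≈ 13.166667, ybar = 46/6 = 23/3 ≈ 7.666667
Sxy = sum((xi-xbar)(yi-ybar)) = 10/3 ≈ 3.333333
Sxx = sum((xi-xbar)^2) = 197/6 ≈ 32.833333
Syy = sum((yi-ybar)^2) = 604/3 ≈ 201.333333
sqrt(Sxx*Syy) ≈ 81.304640
r = Sxy / sqrt(Sxx*Syy) = 3.333333 / 81.304640 ≈ 0.040998

0.0410


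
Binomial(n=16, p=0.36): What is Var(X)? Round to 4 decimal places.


Var = n*p*(1-p) = 16 * 0.36 * 0.64 = 3.6864

3.6864


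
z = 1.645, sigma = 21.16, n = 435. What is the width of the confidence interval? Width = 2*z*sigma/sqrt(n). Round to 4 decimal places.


width = 2*z*sigma/sqrt(n)
2*z*sigma = 2 * 1.645 * 21.16 = 69.6164
sqrt(435) ≈ 20.856654
width = 69.6164 / 20.856654 ≈ 3.337851

3.3379


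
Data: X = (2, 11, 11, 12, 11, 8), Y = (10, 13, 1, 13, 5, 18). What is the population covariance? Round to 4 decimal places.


Cov = (1/n)*sum((xi-xbar)(yi-ybar))
n = 6, xbar = 55/6 ≈ 9.166667, ybar = 60/6 = 10
sum((xi-xbar)(yi-ybar)) = -21
Cov = -21 / 6 = -3.5

-3.5000


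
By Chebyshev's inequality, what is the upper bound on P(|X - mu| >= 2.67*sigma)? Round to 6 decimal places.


P <= 1/k^2
k^2 = 2.67^2 = 7.1289
1/k^2 = 1 / 7.1289 ≈ 0.14027410

0.140274


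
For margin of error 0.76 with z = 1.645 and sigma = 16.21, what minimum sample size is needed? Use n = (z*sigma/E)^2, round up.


z*sigma/E = 1.645 * 16.21 / 0.76 ≈ 35.086118
(z*sigma/E)^2 ≈ 1231.035706
round up: n = 1232

1232


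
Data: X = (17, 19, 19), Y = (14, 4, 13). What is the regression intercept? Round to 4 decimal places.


a = ybar - b*xbar, where b = sum((xi-xbar)(yi-ybar)) / sum((xi-xbar)^2)
n = 3, xbar = 55/3 ≈ 18.333333, ybar = 31/3 ≈ 10.333333
Sxy = sum((xi-xbar)(yi-ybar)) = -22/3 ≈ -7.333333
Sxx = sum((xi-xbar)^2) = 8/3 ≈ 2.666667
b = Sxy / Sxx = -2.75
a = 10.333333 - (-2.75) * 18.333333 = 60.75

60.7500


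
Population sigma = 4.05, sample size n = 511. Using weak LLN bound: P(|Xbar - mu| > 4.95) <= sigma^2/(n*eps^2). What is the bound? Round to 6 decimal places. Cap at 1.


bound = min(1, sigma^2/(n*eps^2))
sigma^2 = 4.05^2 = 16.4025
n*eps^2 = 511 * 4.95^2 = 511 * 24.5025 = 12520.7775
sigma^2/(n*eps^2) = 16.4025 / 12520.7775 ≈ 0.00131002

0.001310


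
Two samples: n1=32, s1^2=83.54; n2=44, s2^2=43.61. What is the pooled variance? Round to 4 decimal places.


sp^2 = ((n1-1)*s1^2 + (n2-1)*s2^2)/(n1+n2-2)
(n1-1)*s1^2 = 31 * 83.54 = 2589.74
(n2-1)*s2^2 = 43 * 43.61 = 1875.23
numerator = 2589.74 + 1875.23 = 4464.97
n1+n2-2 = 74
sp^2 = 4464.97 / 74 = 446497/7400 ≈ 60.337432

60.3374


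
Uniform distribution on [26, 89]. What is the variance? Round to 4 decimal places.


Var = (b-a)^2 / 12
(b-a)^2 = (89 - 26)^2 = 3969
Var = 3969/12 = 330.75

330.7500


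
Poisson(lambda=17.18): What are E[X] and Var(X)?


E[X] = Var(X) = lambda = 17.18

17.18, 17.18


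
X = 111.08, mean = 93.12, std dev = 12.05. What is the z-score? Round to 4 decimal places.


z = (X - mu) / sigma
X - mu = 111.08 - 93.12 = 17.96
z = 17.96 / 12.05 = 1796/1205 ≈ 1.490456

1.4905


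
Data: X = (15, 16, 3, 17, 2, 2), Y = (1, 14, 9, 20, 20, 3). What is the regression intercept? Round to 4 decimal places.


a = ybar - b*xbar, where b = sum((xi-xbar)(yi-ybar)) / sum((xi-xbar)^2)
n = 6, xbar = 55/6 ≈ 9.166667, ybar = 67/6 ≈ 11.166667
Sxy = sum((xi-xbar)(yi-ybar)) = 227/6 ≈ 37.833333
Sxx = sum((xi-xbar)^2) = 1697/6 ≈ 282.833333
b = Sxy / Sxx = 227/1697 ≈ 0.133765
a = 11.166667 - 0.133765 * 9.166667 = 16869/1697 ≈ 9.940483

9.9405


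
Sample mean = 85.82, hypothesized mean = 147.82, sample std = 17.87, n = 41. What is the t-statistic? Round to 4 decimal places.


t = (xbar - mu0) / (s/sqrt(n))
xbar - mu0 = 85.82 - 147.82 = -62
sqrt(41) ≈ 6.40312424
s/sqrt(n) = 17.87 / 6.40312424 ≈ 2.79082512
t = -62 / 2.79082512 ≈ -22.215652

-22.2157


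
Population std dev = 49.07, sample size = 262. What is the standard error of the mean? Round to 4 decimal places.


SE = sigma / sqrt(n)
sqrt(262) ≈ 16.186414
SE = 49.07 / 16.186414 ≈ 3.031555

3.0316


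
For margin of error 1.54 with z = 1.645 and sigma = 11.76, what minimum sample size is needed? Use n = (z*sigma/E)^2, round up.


z*sigma/E = 1.645 * 11.76 / 1.54 = 6909/550 ≈ 12.561818
(z*sigma/E)^2 ≈ 157.799276
round up: n = 158

158


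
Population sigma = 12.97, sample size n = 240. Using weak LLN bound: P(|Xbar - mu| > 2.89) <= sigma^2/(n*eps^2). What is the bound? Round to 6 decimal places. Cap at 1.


bound = min(1, sigma^2/(n*eps^2))
sigma^2 = 12.97^2 = 168.2209
n*eps^2 = 240 * 2.89^2 = 240 * 8.3521 = 2004.504
sigma^2/(n*eps^2) = 168.2209 / 2004.504 ≈ 0.08392146

0.083921


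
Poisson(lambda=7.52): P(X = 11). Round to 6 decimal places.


P = e^(-lam) * lam^k / k!
e^(-7.52) ≈ 0.0005421326
lam^k = 7.52^11 ≈ 4349068484.317537
k! = 11! = 39916800
P = 0.0005421326 * 4349068484.317537 / 39916800 ≈ 0.059067

0.059067


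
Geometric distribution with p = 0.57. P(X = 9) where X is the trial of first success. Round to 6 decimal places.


P = (1-p)^(k-1) * p
(1-p)^(k-1) = 0.43^8 ≈ 0.001168820
P = 0.001168820 * 0.57 ≈ 0.0006662274

0.000666


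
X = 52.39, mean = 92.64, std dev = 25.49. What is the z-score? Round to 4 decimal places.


z = (X - mu) / sigma
X - mu = 52.39 - 92.64 = -40.25
z = -40.25 / 25.49 = -4025/2549 ≈ -1.579051

-1.5791


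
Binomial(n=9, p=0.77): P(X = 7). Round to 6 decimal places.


P = C(n,k) * p^k * (1-p)^(n-k)
C(9,7) = 36
p^k = 0.77^7 ≈ 0.1604852
(1-p)^(n-k) = 0.23^2 = 0.0529
P = 36 * 0.1604852 * 0.0529 ≈ 0.305628

0.305628


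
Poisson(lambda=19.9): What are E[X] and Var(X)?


E[X] = Var(X) = lambda = 19.9

19.9, 19.9


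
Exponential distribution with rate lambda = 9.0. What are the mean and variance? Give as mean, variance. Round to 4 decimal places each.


mean = 1/lam, var = 1/lam^2
mean = 1 / 9.0 = 1/9 ≈ 0.111111
lam^2 = 9.0^2 = 81
var = 1 / 81 = 1/81 ≈ 0.012346

0.1111, 0.0123


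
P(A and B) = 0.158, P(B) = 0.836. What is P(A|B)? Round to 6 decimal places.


P(A|B) = P(A and B) / P(B) = 0.158 / 0.836 = 79/418 ≈ 0.18899522

0.188995


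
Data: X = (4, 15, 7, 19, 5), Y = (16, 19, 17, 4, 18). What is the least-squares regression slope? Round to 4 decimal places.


b = sum((xi-xbar)(yi-ybar)) / sum((xi-xbar)^2)
n = 5, xbar = 50/5 = 10, ybar = 74/5 = 14.8
Sxy = sum((xi-xbar)(yi-ybar)) = -106
Sxx = sum((xi-xbar)^2) = 176
b = Sxy / Sxx = -53/88 ≈ -0.602273

-0.6023


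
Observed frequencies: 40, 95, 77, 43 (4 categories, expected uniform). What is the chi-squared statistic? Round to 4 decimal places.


chi2 = sum((O-E)^2/E), E = total/4
total = 255, E = 255/4 = 63.75
(40 - 63.75)^2 / 63.75 = 564.0625 / 63.75 = 1805/204 ≈ 8.848039
(95 - 63.75)^2 / 63.75 = 976.5625 / 63.75 = 3125/204 ≈ 15.318627
(77 - 63.75)^2 / 63.75 = 175.5625 / 63.75 = 2809/1020 ≈ 2.753922
(43 - 63.75)^2 / 63.75 = 430.5625 / 63.75 = 6889/1020 ≈ 6.753922
chi2 = 8587/255 ≈ 33.674510

33.6745


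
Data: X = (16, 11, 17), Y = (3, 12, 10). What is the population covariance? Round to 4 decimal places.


Cov = (1/n)*sum((xi-xbar)(yi-ybar))
n = 3, xbar = 44/3 ≈ 14.666667, ybar = 25/3 ≈ 8.333333
sum((xi-xbar)(yi-ybar)) = -50/3 ≈ -16.666667
Cov = -16.666667 / 3 = -50/9 ≈ -5.555556

-5.5556


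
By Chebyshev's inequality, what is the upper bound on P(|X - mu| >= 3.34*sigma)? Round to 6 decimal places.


P <= 1/k^2
k^2 = 3.34^2 = 11.1556
1/k^2 = 1 / 11.1556 ≈ 0.08964108

0.089641


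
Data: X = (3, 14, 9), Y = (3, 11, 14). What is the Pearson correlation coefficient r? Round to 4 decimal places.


r = sum((xi-xbar)(yi-ybar)) / sqrt(sum((xi-xbar)^2) * sum((yi-ybar)^2))
n = 3, xbar = 26/3 ≈ 8.666667, ybar = 28/3 ≈ 9.333333
Sxy = sum((xi-xbar)(yi-ybar)) = 139/3 ≈ 46.333333
Sxx = sum((xi-xbar)^2) = 182/3 ≈ 60.666667
Syy = sum((yi-ybar)^2) = 194/3 ≈ 64.666667
sqrt(Sxx*Syy) ≈ 62.634744
r = Sxy / sqrt(Sxx*Syy) = 46.333333 / 62.634744 ≈ 0.739739

0.7397
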